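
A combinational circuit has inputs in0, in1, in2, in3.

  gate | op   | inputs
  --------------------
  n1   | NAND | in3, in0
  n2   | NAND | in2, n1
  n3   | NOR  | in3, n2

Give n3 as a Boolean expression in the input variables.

n1 = in3 NAND in0
n2 = in2 NAND n1 = in2 NAND (in3 NAND in0)
n3 = in3 NOR n2 = in3 NOR (in2 NAND (in3 NAND in0))

in3 NOR (in2 NAND (in3 NAND in0))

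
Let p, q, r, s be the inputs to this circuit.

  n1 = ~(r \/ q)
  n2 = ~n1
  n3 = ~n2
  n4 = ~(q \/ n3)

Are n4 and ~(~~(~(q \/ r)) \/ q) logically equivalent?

n1 = ~(r \/ q)
n2 = ~n1 = ~(~(r \/ q))
n3 = ~n2 = ~~(~(r \/ q))
n4 = ~(q \/ n3) = ~(q \/ ~~(~(r \/ q)))
At p=0, q=0, r=0, s=0: circuit gives 0, formula gives 0.
At p=0, q=0, r=1, s=0: circuit gives 1, formula gives 1.
Agrees on all 16 inputs.

Yes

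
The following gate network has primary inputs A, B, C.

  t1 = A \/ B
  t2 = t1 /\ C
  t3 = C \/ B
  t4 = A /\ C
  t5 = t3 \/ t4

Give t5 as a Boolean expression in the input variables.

(C \/ B) \/ (A /\ C)

t3 = C \/ B
t4 = A /\ C
t5 = t3 \/ t4 = (C \/ B) \/ (A /\ C)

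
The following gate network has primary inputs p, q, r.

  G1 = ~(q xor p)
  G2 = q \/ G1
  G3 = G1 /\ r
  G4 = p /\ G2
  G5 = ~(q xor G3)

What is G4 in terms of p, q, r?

p /\ (q \/ (~(q xor p)))

G1 = ~(q xor p)
G2 = q \/ G1 = q \/ (~(q xor p))
G4 = p /\ G2 = p /\ (q \/ (~(q xor p)))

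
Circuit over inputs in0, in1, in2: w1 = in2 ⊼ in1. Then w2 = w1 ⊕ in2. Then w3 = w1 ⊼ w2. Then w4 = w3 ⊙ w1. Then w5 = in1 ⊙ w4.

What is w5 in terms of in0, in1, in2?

in1 ⊙ (((in2 ⊼ in1) ⊼ ((in2 ⊼ in1) ⊕ in2)) ⊙ (in2 ⊼ in1))

w1 = in2 ⊼ in1
w2 = w1 ⊕ in2 = (in2 ⊼ in1) ⊕ in2
w3 = w1 ⊼ w2 = (in2 ⊼ in1) ⊼ ((in2 ⊼ in1) ⊕ in2)
w4 = w3 ⊙ w1 = ((in2 ⊼ in1) ⊼ ((in2 ⊼ in1) ⊕ in2)) ⊙ (in2 ⊼ in1)
w5 = in1 ⊙ w4 = in1 ⊙ (((in2 ⊼ in1) ⊼ ((in2 ⊼ in1) ⊕ in2)) ⊙ (in2 ⊼ in1))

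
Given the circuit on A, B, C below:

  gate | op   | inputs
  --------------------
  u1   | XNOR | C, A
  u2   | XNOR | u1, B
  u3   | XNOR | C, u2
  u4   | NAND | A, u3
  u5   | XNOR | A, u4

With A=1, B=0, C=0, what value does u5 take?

u1 = 0 XNOR 1 = 0
u2 = 0 XNOR 0 = 1
u3 = 0 XNOR 1 = 0
u4 = 1 NAND 0 = 1
u5 = 1 XNOR 1 = 1

1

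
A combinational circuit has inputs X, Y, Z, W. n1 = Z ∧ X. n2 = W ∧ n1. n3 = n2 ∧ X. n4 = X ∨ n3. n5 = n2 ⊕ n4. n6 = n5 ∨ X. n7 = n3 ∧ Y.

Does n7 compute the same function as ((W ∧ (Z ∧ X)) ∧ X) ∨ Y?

n1 = Z ∧ X
n2 = W ∧ n1 = W ∧ (Z ∧ X)
n3 = n2 ∧ X = (W ∧ (Z ∧ X)) ∧ X
n7 = n3 ∧ Y = ((W ∧ (Z ∧ X)) ∧ X) ∧ Y
At X=0, Y=1, Z=0, W=0: circuit gives 0, formula gives 1.

No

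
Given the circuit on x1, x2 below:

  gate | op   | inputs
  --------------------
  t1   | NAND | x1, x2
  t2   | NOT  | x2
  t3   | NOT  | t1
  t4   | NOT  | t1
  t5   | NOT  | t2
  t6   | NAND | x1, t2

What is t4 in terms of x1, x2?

NOT (x1 NAND x2)

t1 = x1 NAND x2
t4 = NOT t1 = NOT (x1 NAND x2)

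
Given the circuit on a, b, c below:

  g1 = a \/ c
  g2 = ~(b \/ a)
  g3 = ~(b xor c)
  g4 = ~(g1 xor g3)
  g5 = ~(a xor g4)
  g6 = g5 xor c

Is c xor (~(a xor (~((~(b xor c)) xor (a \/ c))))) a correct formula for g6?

g1 = a \/ c
g3 = ~(b xor c)
g4 = ~(g1 xor g3) = ~((a \/ c) xor (~(b xor c)))
g5 = ~(a xor g4) = ~(a xor (~((a \/ c) xor (~(b xor c)))))
g6 = g5 xor c = (~(a xor (~((a \/ c) xor (~(b xor c)))))) xor c
At a=0, b=0, c=1: circuit gives 0, formula gives 0.
At a=0, b=0, c=0: circuit gives 1, formula gives 1.
Agrees on all 8 inputs.

Yes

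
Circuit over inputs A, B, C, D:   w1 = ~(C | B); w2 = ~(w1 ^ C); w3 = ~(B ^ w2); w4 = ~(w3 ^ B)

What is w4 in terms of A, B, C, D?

~((~(B ^ (~((~(C | B)) ^ C)))) ^ B)

w1 = ~(C | B)
w2 = ~(w1 ^ C) = ~((~(C | B)) ^ C)
w3 = ~(B ^ w2) = ~(B ^ (~((~(C | B)) ^ C)))
w4 = ~(w3 ^ B) = ~((~(B ^ (~((~(C | B)) ^ C)))) ^ B)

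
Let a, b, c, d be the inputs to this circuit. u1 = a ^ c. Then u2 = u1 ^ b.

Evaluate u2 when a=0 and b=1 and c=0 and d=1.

u1 = 0 ^ 0 = 0
u2 = 0 ^ 1 = 1

1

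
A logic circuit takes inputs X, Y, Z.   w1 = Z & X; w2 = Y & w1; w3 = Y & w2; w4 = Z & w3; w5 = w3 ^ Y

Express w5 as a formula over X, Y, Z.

(Y & (Y & (Z & X))) ^ Y

w1 = Z & X
w2 = Y & w1 = Y & (Z & X)
w3 = Y & w2 = Y & (Y & (Z & X))
w5 = w3 ^ Y = (Y & (Y & (Z & X))) ^ Y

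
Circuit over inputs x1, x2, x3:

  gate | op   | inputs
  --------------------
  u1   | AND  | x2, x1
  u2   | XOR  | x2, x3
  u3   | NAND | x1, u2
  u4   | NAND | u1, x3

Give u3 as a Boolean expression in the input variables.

x1 NAND (x2 XOR x3)

u2 = x2 XOR x3
u3 = x1 NAND u2 = x1 NAND (x2 XOR x3)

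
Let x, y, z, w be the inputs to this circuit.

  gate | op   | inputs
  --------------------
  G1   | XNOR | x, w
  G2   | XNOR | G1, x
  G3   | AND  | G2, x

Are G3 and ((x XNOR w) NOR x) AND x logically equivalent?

G1 = x XNOR w
G2 = G1 XNOR x = (x XNOR w) XNOR x
G3 = G2 AND x = ((x XNOR w) XNOR x) AND x
At x=1, y=0, z=0, w=1: circuit gives 1, formula gives 0.

No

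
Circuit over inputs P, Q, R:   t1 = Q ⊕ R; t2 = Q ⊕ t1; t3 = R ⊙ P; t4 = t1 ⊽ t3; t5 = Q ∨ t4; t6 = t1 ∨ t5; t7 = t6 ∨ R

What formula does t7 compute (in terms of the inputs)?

((Q ⊕ R) ∨ (Q ∨ ((Q ⊕ R) ⊽ (R ⊙ P)))) ∨ R

t1 = Q ⊕ R
t3 = R ⊙ P
t4 = t1 ⊽ t3 = (Q ⊕ R) ⊽ (R ⊙ P)
t5 = Q ∨ t4 = Q ∨ ((Q ⊕ R) ⊽ (R ⊙ P))
t6 = t1 ∨ t5 = (Q ⊕ R) ∨ (Q ∨ ((Q ⊕ R) ⊽ (R ⊙ P)))
t7 = t6 ∨ R = ((Q ⊕ R) ∨ (Q ∨ ((Q ⊕ R) ⊽ (R ⊙ P)))) ∨ R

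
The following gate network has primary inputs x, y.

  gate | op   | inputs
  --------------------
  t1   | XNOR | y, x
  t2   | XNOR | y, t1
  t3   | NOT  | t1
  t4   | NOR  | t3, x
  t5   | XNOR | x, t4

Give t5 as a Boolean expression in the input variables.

x XNOR (NOT (y XNOR x) NOR x)

t1 = y XNOR x
t3 = NOT t1 = NOT (y XNOR x)
t4 = t3 NOR x = NOT (y XNOR x) NOR x
t5 = x XNOR t4 = x XNOR (NOT (y XNOR x) NOR x)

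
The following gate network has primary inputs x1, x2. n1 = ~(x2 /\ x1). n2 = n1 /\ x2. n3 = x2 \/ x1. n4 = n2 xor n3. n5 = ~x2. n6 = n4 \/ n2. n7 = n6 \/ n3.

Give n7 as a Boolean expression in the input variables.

((((~(x2 /\ x1)) /\ x2) xor (x2 \/ x1)) \/ ((~(x2 /\ x1)) /\ x2)) \/ (x2 \/ x1)

n1 = ~(x2 /\ x1)
n2 = n1 /\ x2 = (~(x2 /\ x1)) /\ x2
n3 = x2 \/ x1
n4 = n2 xor n3 = ((~(x2 /\ x1)) /\ x2) xor (x2 \/ x1)
n6 = n4 \/ n2 = (((~(x2 /\ x1)) /\ x2) xor (x2 \/ x1)) \/ ((~(x2 /\ x1)) /\ x2)
n7 = n6 \/ n3 = ((((~(x2 /\ x1)) /\ x2) xor (x2 \/ x1)) \/ ((~(x2 /\ x1)) /\ x2)) \/ (x2 \/ x1)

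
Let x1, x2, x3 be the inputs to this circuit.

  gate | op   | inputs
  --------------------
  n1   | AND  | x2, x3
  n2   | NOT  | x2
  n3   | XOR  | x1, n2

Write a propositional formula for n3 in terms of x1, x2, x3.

x1 XOR NOT x2

n2 = NOT x2
n3 = x1 XOR n2 = x1 XOR NOT x2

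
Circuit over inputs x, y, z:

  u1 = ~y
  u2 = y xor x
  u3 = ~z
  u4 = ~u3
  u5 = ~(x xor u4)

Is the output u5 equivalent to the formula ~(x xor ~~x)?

u3 = ~z
u4 = ~u3 = ~~z
u5 = ~(x xor u4) = ~(x xor ~~z)
At x=0, y=0, z=1: circuit gives 0, formula gives 1.

No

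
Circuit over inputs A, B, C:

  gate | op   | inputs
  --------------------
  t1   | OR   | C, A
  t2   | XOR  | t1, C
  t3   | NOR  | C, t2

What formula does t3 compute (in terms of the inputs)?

t1 = C OR A
t2 = t1 XOR C = (C OR A) XOR C
t3 = C NOR t2 = C NOR ((C OR A) XOR C)

C NOR ((C OR A) XOR C)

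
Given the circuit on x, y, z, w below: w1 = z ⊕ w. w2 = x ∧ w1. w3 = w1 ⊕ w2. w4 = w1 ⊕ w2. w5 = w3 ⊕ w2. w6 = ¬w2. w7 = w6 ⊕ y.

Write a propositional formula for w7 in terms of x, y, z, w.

w1 = z ⊕ w
w2 = x ∧ w1 = x ∧ (z ⊕ w)
w6 = ¬w2 = ¬(x ∧ (z ⊕ w))
w7 = w6 ⊕ y = ¬(x ∧ (z ⊕ w)) ⊕ y

¬(x ∧ (z ⊕ w)) ⊕ y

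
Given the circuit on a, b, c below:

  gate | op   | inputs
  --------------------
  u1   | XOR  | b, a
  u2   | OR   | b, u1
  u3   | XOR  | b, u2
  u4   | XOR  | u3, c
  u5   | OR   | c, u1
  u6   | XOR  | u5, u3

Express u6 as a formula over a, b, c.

(c OR (b XOR a)) XOR (b XOR (b OR (b XOR a)))

u1 = b XOR a
u2 = b OR u1 = b OR (b XOR a)
u3 = b XOR u2 = b XOR (b OR (b XOR a))
u5 = c OR u1 = c OR (b XOR a)
u6 = u5 XOR u3 = (c OR (b XOR a)) XOR (b XOR (b OR (b XOR a)))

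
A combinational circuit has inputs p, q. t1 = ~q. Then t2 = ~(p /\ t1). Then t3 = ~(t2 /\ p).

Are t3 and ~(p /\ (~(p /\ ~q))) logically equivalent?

t1 = ~q
t2 = ~(p /\ t1) = ~(p /\ ~q)
t3 = ~(t2 /\ p) = ~((~(p /\ ~q)) /\ p)
At p=1, q=1: circuit gives 0, formula gives 0.
At p=0, q=0: circuit gives 1, formula gives 1.
Agrees on all 4 inputs.

Yes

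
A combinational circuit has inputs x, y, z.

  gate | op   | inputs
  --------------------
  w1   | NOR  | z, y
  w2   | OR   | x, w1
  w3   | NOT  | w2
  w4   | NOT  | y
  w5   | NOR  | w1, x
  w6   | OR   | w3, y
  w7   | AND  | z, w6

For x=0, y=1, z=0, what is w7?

0

w1 = 0 NOR 1 = 0
w2 = 0 OR 0 = 0
w3 = NOT 0 = 1
w6 = 1 OR 1 = 1
w7 = 0 AND 1 = 0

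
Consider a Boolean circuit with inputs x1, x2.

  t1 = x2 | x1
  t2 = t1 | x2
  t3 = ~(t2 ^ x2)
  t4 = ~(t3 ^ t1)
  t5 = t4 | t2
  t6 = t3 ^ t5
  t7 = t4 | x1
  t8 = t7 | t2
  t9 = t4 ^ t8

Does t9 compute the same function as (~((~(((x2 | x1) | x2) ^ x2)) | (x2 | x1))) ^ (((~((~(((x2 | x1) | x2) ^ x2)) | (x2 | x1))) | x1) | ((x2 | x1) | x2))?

No

t1 = x2 | x1
t2 = t1 | x2 = (x2 | x1) | x2
t3 = ~(t2 ^ x2) = ~(((x2 | x1) | x2) ^ x2)
t4 = ~(t3 ^ t1) = ~((~(((x2 | x1) | x2) ^ x2)) ^ (x2 | x1))
t7 = t4 | x1 = (~((~(((x2 | x1) | x2) ^ x2)) ^ (x2 | x1))) | x1
t8 = t7 | t2 = ((~((~(((x2 | x1) | x2) ^ x2)) ^ (x2 | x1))) | x1) | ((x2 | x1) | x2)
t9 = t4 ^ t8 = (~((~(((x2 | x1) | x2) ^ x2)) ^ (x2 | x1))) ^ (((~((~(((x2 | x1) | x2) ^ x2)) ^ (x2 | x1))) | x1) | ((x2 | x1) | x2))
At x1=0, x2=1: circuit gives 0, formula gives 1.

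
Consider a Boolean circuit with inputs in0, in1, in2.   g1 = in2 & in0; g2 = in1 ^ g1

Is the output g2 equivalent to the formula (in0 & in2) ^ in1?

Yes

g1 = in2 & in0
g2 = in1 ^ g1 = in1 ^ (in2 & in0)
At in0=0, in1=0, in2=0: circuit gives 0, formula gives 0.
At in0=0, in1=1, in2=0: circuit gives 1, formula gives 1.
Agrees on all 8 inputs.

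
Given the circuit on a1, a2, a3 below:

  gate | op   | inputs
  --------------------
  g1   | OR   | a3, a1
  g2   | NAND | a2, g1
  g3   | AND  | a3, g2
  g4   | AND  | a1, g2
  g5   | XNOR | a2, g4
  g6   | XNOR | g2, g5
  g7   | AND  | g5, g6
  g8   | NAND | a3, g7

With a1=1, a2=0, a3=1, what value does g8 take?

1

g1 = 1 OR 1 = 1
g2 = 0 NAND 1 = 1
g4 = 1 AND 1 = 1
g5 = 0 XNOR 1 = 0
g6 = 1 XNOR 0 = 0
g7 = 0 AND 0 = 0
g8 = 1 NAND 0 = 1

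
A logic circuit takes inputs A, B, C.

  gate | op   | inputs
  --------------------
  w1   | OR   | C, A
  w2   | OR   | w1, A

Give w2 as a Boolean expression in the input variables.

(C OR A) OR A

w1 = C OR A
w2 = w1 OR A = (C OR A) OR A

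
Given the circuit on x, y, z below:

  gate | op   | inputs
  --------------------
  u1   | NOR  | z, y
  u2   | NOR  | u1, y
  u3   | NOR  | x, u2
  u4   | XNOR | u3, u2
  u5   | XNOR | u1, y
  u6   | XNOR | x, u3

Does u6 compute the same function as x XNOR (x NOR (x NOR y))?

u1 = z NOR y
u2 = u1 NOR y = (z NOR y) NOR y
u3 = x NOR u2 = x NOR ((z NOR y) NOR y)
u6 = x XNOR u3 = x XNOR (x NOR ((z NOR y) NOR y))
At x=0, y=0, z=0: circuit gives 0, formula gives 1.

No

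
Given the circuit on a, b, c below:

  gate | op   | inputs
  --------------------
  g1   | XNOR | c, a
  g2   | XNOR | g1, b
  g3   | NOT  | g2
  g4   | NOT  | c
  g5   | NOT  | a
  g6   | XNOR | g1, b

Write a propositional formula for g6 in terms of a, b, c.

g1 = c XNOR a
g6 = g1 XNOR b = (c XNOR a) XNOR b

(c XNOR a) XNOR b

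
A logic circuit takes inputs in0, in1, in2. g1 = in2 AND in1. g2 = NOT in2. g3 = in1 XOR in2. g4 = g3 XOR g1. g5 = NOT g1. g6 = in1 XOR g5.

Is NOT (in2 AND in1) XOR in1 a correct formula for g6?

Yes

g1 = in2 AND in1
g5 = NOT g1 = NOT (in2 AND in1)
g6 = in1 XOR g5 = in1 XOR NOT (in2 AND in1)
At in0=0, in1=1, in2=0: circuit gives 0, formula gives 0.
At in0=0, in1=0, in2=0: circuit gives 1, formula gives 1.
Agrees on all 8 inputs.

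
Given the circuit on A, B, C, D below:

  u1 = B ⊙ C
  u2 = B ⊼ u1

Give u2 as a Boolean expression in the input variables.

B ⊼ (B ⊙ C)

u1 = B ⊙ C
u2 = B ⊼ u1 = B ⊼ (B ⊙ C)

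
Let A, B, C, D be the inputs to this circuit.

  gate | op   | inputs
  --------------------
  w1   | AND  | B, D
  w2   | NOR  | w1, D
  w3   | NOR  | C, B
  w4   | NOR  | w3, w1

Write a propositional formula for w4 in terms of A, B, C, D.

w1 = B AND D
w3 = C NOR B
w4 = w3 NOR w1 = (C NOR B) NOR (B AND D)

(C NOR B) NOR (B AND D)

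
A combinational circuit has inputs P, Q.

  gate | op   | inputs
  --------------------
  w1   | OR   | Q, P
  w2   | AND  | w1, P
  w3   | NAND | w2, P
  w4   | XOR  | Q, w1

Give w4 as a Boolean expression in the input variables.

Q XOR (Q OR P)

w1 = Q OR P
w4 = Q XOR w1 = Q XOR (Q OR P)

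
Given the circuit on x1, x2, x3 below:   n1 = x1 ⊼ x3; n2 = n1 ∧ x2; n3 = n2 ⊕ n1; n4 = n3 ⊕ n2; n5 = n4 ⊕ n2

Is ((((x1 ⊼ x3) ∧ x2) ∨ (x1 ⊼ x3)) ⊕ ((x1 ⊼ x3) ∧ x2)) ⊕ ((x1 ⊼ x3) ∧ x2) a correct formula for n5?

No

n1 = x1 ⊼ x3
n2 = n1 ∧ x2 = (x1 ⊼ x3) ∧ x2
n3 = n2 ⊕ n1 = ((x1 ⊼ x3) ∧ x2) ⊕ (x1 ⊼ x3)
n4 = n3 ⊕ n2 = (((x1 ⊼ x3) ∧ x2) ⊕ (x1 ⊼ x3)) ⊕ ((x1 ⊼ x3) ∧ x2)
n5 = n4 ⊕ n2 = ((((x1 ⊼ x3) ∧ x2) ⊕ (x1 ⊼ x3)) ⊕ ((x1 ⊼ x3) ∧ x2)) ⊕ ((x1 ⊼ x3) ∧ x2)
At x1=0, x2=1, x3=0: circuit gives 0, formula gives 1.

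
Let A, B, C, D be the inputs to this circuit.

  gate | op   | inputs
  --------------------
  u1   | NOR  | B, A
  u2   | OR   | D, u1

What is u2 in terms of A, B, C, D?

u1 = B NOR A
u2 = D OR u1 = D OR (B NOR A)

D OR (B NOR A)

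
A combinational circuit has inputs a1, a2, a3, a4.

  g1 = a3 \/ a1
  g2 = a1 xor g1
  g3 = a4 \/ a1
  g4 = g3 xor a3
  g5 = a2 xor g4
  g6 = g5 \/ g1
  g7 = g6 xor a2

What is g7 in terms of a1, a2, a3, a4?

g1 = a3 \/ a1
g3 = a4 \/ a1
g4 = g3 xor a3 = (a4 \/ a1) xor a3
g5 = a2 xor g4 = a2 xor ((a4 \/ a1) xor a3)
g6 = g5 \/ g1 = (a2 xor ((a4 \/ a1) xor a3)) \/ (a3 \/ a1)
g7 = g6 xor a2 = ((a2 xor ((a4 \/ a1) xor a3)) \/ (a3 \/ a1)) xor a2

((a2 xor ((a4 \/ a1) xor a3)) \/ (a3 \/ a1)) xor a2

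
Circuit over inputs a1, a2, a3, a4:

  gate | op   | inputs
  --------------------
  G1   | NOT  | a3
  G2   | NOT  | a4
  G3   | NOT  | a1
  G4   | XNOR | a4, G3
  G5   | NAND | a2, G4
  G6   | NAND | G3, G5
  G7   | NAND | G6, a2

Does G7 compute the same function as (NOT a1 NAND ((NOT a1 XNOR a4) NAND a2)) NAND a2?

G3 = NOT a1
G4 = a4 XNOR G3 = a4 XNOR NOT a1
G5 = a2 NAND G4 = a2 NAND (a4 XNOR NOT a1)
G6 = G3 NAND G5 = NOT a1 NAND (a2 NAND (a4 XNOR NOT a1))
G7 = G6 NAND a2 = (NOT a1 NAND (a2 NAND (a4 XNOR NOT a1))) NAND a2
At a1=0, a2=1, a3=0, a4=1: circuit gives 0, formula gives 0.
At a1=0, a2=0, a3=0, a4=0: circuit gives 1, formula gives 1.
Agrees on all 16 inputs.

Yes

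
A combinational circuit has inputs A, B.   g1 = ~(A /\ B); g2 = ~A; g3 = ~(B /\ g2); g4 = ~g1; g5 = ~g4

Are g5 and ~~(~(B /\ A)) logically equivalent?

g1 = ~(A /\ B)
g4 = ~g1 = ~(~(A /\ B))
g5 = ~g4 = ~~(~(A /\ B))
At A=1, B=1: circuit gives 0, formula gives 0.
At A=0, B=0: circuit gives 1, formula gives 1.
Agrees on all 4 inputs.

Yes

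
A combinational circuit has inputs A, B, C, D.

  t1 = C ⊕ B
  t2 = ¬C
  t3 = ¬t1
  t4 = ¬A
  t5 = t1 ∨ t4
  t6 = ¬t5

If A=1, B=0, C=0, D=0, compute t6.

t1 = 0 ⊕ 0 = 0
t4 = ¬1 = 0
t5 = 0 ∨ 0 = 0
t6 = ¬0 = 1

1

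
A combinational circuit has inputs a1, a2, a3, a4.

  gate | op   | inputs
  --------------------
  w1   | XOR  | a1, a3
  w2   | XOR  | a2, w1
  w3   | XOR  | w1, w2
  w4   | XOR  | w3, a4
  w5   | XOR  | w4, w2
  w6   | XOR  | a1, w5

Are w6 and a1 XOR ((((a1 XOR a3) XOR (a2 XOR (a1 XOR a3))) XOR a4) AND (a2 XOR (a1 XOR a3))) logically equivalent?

w1 = a1 XOR a3
w2 = a2 XOR w1 = a2 XOR (a1 XOR a3)
w3 = w1 XOR w2 = (a1 XOR a3) XOR (a2 XOR (a1 XOR a3))
w4 = w3 XOR a4 = ((a1 XOR a3) XOR (a2 XOR (a1 XOR a3))) XOR a4
w5 = w4 XOR w2 = (((a1 XOR a3) XOR (a2 XOR (a1 XOR a3))) XOR a4) XOR (a2 XOR (a1 XOR a3))
w6 = a1 XOR w5 = a1 XOR ((((a1 XOR a3) XOR (a2 XOR (a1 XOR a3))) XOR a4) XOR (a2 XOR (a1 XOR a3)))
At a1=0, a2=0, a3=0, a4=1: circuit gives 1, formula gives 0.

No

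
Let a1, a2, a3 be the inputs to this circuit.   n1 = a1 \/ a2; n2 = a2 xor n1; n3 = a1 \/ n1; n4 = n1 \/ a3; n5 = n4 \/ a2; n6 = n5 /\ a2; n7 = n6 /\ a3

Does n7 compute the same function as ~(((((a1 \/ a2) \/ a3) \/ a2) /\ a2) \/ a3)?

n1 = a1 \/ a2
n4 = n1 \/ a3 = (a1 \/ a2) \/ a3
n5 = n4 \/ a2 = ((a1 \/ a2) \/ a3) \/ a2
n6 = n5 /\ a2 = (((a1 \/ a2) \/ a3) \/ a2) /\ a2
n7 = n6 /\ a3 = ((((a1 \/ a2) \/ a3) \/ a2) /\ a2) /\ a3
At a1=0, a2=0, a3=0: circuit gives 0, formula gives 1.

No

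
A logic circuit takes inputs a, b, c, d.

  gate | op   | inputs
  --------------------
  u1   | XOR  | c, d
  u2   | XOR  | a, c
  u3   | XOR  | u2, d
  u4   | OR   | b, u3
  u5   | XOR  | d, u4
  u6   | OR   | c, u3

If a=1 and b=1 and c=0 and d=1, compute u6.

u2 = 1 XOR 0 = 1
u3 = 1 XOR 1 = 0
u6 = 0 OR 0 = 0

0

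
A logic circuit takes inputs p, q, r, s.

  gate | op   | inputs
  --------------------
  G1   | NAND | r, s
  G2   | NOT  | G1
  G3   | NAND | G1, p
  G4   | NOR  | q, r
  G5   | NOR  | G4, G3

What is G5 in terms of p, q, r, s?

G1 = r NAND s
G3 = G1 NAND p = (r NAND s) NAND p
G4 = q NOR r
G5 = G4 NOR G3 = (q NOR r) NOR ((r NAND s) NAND p)

(q NOR r) NOR ((r NAND s) NAND p)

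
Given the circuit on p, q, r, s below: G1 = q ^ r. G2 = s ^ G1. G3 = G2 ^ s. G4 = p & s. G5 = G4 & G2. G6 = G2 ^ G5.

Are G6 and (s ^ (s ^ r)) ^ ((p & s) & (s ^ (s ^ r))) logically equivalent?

No

G1 = q ^ r
G2 = s ^ G1 = s ^ (q ^ r)
G4 = p & s
G5 = G4 & G2 = (p & s) & (s ^ (q ^ r))
G6 = G2 ^ G5 = (s ^ (q ^ r)) ^ ((p & s) & (s ^ (q ^ r)))
At p=0, q=0, r=0, s=1: circuit gives 1, formula gives 0.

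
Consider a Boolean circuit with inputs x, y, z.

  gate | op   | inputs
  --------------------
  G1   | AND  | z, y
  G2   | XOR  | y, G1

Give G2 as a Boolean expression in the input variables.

y XOR (z AND y)

G1 = z AND y
G2 = y XOR G1 = y XOR (z AND y)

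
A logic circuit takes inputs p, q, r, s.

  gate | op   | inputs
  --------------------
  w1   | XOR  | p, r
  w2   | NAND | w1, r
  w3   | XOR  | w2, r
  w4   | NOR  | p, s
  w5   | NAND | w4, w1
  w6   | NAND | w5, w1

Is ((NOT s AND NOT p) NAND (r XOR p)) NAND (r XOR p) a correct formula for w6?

Yes

w1 = p XOR r
w4 = p NOR s
w5 = w4 NAND w1 = (p NOR s) NAND (p XOR r)
w6 = w5 NAND w1 = ((p NOR s) NAND (p XOR r)) NAND (p XOR r)
At p=0, q=0, r=1, s=1: circuit gives 0, formula gives 0.
At p=0, q=0, r=0, s=0: circuit gives 1, formula gives 1.
Agrees on all 16 inputs.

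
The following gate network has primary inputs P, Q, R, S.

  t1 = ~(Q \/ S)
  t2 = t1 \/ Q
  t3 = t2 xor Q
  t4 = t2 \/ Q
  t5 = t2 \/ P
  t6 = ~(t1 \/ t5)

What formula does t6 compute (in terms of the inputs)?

t1 = ~(Q \/ S)
t2 = t1 \/ Q = (~(Q \/ S)) \/ Q
t5 = t2 \/ P = ((~(Q \/ S)) \/ Q) \/ P
t6 = ~(t1 \/ t5) = ~((~(Q \/ S)) \/ (((~(Q \/ S)) \/ Q) \/ P))

~((~(Q \/ S)) \/ (((~(Q \/ S)) \/ Q) \/ P))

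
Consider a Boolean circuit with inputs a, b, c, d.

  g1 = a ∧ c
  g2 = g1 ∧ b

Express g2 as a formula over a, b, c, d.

(a ∧ c) ∧ b

g1 = a ∧ c
g2 = g1 ∧ b = (a ∧ c) ∧ b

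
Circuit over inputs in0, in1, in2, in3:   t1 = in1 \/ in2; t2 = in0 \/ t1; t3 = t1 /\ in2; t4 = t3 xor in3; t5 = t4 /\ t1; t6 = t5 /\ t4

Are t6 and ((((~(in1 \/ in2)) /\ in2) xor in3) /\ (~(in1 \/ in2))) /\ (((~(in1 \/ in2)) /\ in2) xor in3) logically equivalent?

No

t1 = in1 \/ in2
t3 = t1 /\ in2 = (in1 \/ in2) /\ in2
t4 = t3 xor in3 = ((in1 \/ in2) /\ in2) xor in3
t5 = t4 /\ t1 = (((in1 \/ in2) /\ in2) xor in3) /\ (in1 \/ in2)
t6 = t5 /\ t4 = ((((in1 \/ in2) /\ in2) xor in3) /\ (in1 \/ in2)) /\ (((in1 \/ in2) /\ in2) xor in3)
At in0=0, in1=0, in2=0, in3=1: circuit gives 0, formula gives 1.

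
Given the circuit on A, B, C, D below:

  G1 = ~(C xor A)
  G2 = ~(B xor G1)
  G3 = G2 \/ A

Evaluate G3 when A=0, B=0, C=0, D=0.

0

G1 = ~(0 xor 0) = 1
G2 = ~(0 xor 1) = 0
G3 = 0 \/ 0 = 0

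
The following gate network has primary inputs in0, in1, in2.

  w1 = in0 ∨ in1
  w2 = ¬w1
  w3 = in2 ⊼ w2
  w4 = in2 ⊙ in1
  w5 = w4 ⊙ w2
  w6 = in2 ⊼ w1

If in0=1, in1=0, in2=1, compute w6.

w1 = 1 ∨ 0 = 1
w6 = 1 ⊼ 1 = 0

0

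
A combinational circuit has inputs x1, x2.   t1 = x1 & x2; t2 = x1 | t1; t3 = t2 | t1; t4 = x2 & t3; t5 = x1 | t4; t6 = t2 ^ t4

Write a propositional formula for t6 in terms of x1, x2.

t1 = x1 & x2
t2 = x1 | t1 = x1 | (x1 & x2)
t3 = t2 | t1 = (x1 | (x1 & x2)) | (x1 & x2)
t4 = x2 & t3 = x2 & ((x1 | (x1 & x2)) | (x1 & x2))
t6 = t2 ^ t4 = (x1 | (x1 & x2)) ^ (x2 & ((x1 | (x1 & x2)) | (x1 & x2)))

(x1 | (x1 & x2)) ^ (x2 & ((x1 | (x1 & x2)) | (x1 & x2)))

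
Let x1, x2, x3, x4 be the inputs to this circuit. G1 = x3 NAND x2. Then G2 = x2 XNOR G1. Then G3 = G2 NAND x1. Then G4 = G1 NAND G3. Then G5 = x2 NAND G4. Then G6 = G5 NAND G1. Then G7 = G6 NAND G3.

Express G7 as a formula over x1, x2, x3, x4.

((x2 NAND ((x3 NAND x2) NAND ((x2 XNOR (x3 NAND x2)) NAND x1))) NAND (x3 NAND x2)) NAND ((x2 XNOR (x3 NAND x2)) NAND x1)

G1 = x3 NAND x2
G2 = x2 XNOR G1 = x2 XNOR (x3 NAND x2)
G3 = G2 NAND x1 = (x2 XNOR (x3 NAND x2)) NAND x1
G4 = G1 NAND G3 = (x3 NAND x2) NAND ((x2 XNOR (x3 NAND x2)) NAND x1)
G5 = x2 NAND G4 = x2 NAND ((x3 NAND x2) NAND ((x2 XNOR (x3 NAND x2)) NAND x1))
G6 = G5 NAND G1 = (x2 NAND ((x3 NAND x2) NAND ((x2 XNOR (x3 NAND x2)) NAND x1))) NAND (x3 NAND x2)
G7 = G6 NAND G3 = ((x2 NAND ((x3 NAND x2) NAND ((x2 XNOR (x3 NAND x2)) NAND x1))) NAND (x3 NAND x2)) NAND ((x2 XNOR (x3 NAND x2)) NAND x1)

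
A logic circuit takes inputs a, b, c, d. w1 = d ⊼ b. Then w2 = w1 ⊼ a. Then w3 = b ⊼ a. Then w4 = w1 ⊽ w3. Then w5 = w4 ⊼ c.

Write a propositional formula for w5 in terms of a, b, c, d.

((d ⊼ b) ⊽ (b ⊼ a)) ⊼ c

w1 = d ⊼ b
w3 = b ⊼ a
w4 = w1 ⊽ w3 = (d ⊼ b) ⊽ (b ⊼ a)
w5 = w4 ⊼ c = ((d ⊼ b) ⊽ (b ⊼ a)) ⊼ c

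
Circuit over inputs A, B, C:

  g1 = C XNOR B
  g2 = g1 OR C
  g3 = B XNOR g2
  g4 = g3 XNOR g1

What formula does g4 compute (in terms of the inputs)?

(B XNOR ((C XNOR B) OR C)) XNOR (C XNOR B)

g1 = C XNOR B
g2 = g1 OR C = (C XNOR B) OR C
g3 = B XNOR g2 = B XNOR ((C XNOR B) OR C)
g4 = g3 XNOR g1 = (B XNOR ((C XNOR B) OR C)) XNOR (C XNOR B)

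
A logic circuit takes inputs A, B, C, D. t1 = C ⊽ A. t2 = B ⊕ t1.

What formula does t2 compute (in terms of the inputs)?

t1 = C ⊽ A
t2 = B ⊕ t1 = B ⊕ (C ⊽ A)

B ⊕ (C ⊽ A)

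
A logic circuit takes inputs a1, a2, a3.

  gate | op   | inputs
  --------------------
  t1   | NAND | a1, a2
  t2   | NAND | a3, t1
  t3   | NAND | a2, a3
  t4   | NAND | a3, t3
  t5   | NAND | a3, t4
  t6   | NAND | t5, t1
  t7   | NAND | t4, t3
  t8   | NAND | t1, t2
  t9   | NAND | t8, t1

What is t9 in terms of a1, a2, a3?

((a1 NAND a2) NAND (a3 NAND (a1 NAND a2))) NAND (a1 NAND a2)

t1 = a1 NAND a2
t2 = a3 NAND t1 = a3 NAND (a1 NAND a2)
t8 = t1 NAND t2 = (a1 NAND a2) NAND (a3 NAND (a1 NAND a2))
t9 = t8 NAND t1 = ((a1 NAND a2) NAND (a3 NAND (a1 NAND a2))) NAND (a1 NAND a2)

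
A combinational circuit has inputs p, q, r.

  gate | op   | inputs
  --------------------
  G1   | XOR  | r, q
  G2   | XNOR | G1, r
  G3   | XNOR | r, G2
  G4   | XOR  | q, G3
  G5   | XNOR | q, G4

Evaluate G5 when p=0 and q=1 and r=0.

0

G1 = 0 XOR 1 = 1
G2 = 1 XNOR 0 = 0
G3 = 0 XNOR 0 = 1
G4 = 1 XOR 1 = 0
G5 = 1 XNOR 0 = 0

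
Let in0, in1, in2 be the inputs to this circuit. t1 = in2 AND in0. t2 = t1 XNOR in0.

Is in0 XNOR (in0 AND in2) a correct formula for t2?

t1 = in2 AND in0
t2 = t1 XNOR in0 = (in2 AND in0) XNOR in0
At in0=1, in1=0, in2=0: circuit gives 0, formula gives 0.
At in0=0, in1=0, in2=0: circuit gives 1, formula gives 1.
Agrees on all 8 inputs.

Yes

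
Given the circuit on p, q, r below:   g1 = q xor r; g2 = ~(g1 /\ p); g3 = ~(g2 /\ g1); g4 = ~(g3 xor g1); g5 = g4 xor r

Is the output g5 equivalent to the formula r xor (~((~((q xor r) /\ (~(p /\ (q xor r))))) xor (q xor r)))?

Yes

g1 = q xor r
g2 = ~(g1 /\ p) = ~((q xor r) /\ p)
g3 = ~(g2 /\ g1) = ~((~((q xor r) /\ p)) /\ (q xor r))
g4 = ~(g3 xor g1) = ~((~((~((q xor r) /\ p)) /\ (q xor r))) xor (q xor r))
g5 = g4 xor r = (~((~((~((q xor r) /\ p)) /\ (q xor r))) xor (q xor r))) xor r
At p=0, q=0, r=0: circuit gives 0, formula gives 0.
At p=0, q=0, r=1: circuit gives 1, formula gives 1.
Agrees on all 8 inputs.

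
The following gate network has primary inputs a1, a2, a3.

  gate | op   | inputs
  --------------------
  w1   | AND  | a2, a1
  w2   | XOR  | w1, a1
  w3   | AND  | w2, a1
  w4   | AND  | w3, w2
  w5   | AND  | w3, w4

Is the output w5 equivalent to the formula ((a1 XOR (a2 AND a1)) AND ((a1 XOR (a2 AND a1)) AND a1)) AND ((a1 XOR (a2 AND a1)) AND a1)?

Yes

w1 = a2 AND a1
w2 = w1 XOR a1 = (a2 AND a1) XOR a1
w3 = w2 AND a1 = ((a2 AND a1) XOR a1) AND a1
w4 = w3 AND w2 = (((a2 AND a1) XOR a1) AND a1) AND ((a2 AND a1) XOR a1)
w5 = w3 AND w4 = (((a2 AND a1) XOR a1) AND a1) AND ((((a2 AND a1) XOR a1) AND a1) AND ((a2 AND a1) XOR a1))
At a1=0, a2=0, a3=0: circuit gives 0, formula gives 0.
At a1=1, a2=0, a3=0: circuit gives 1, formula gives 1.
Agrees on all 8 inputs.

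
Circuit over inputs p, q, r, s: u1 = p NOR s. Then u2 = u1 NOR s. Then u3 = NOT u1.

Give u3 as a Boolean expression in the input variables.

NOT (p NOR s)

u1 = p NOR s
u3 = NOT u1 = NOT (p NOR s)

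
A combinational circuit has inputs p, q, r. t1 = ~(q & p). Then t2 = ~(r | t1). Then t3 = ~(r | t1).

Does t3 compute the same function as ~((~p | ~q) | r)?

t1 = ~(q & p)
t3 = ~(r | t1) = ~(r | (~(q & p)))
At p=0, q=0, r=0: circuit gives 0, formula gives 0.
At p=1, q=1, r=0: circuit gives 1, formula gives 1.
Agrees on all 8 inputs.

Yes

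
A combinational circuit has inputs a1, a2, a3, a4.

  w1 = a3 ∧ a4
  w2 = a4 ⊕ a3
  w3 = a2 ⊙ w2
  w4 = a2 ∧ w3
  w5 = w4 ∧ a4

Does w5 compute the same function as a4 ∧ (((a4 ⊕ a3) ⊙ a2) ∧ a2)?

Yes

w2 = a4 ⊕ a3
w3 = a2 ⊙ w2 = a2 ⊙ (a4 ⊕ a3)
w4 = a2 ∧ w3 = a2 ∧ (a2 ⊙ (a4 ⊕ a3))
w5 = w4 ∧ a4 = (a2 ∧ (a2 ⊙ (a4 ⊕ a3))) ∧ a4
At a1=0, a2=0, a3=0, a4=0: circuit gives 0, formula gives 0.
At a1=0, a2=1, a3=0, a4=1: circuit gives 1, formula gives 1.
Agrees on all 16 inputs.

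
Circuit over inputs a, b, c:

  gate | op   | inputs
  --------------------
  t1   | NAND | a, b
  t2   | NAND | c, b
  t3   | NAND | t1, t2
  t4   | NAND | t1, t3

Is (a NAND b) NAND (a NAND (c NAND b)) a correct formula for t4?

t1 = a NAND b
t2 = c NAND b
t3 = t1 NAND t2 = (a NAND b) NAND (c NAND b)
t4 = t1 NAND t3 = (a NAND b) NAND ((a NAND b) NAND (c NAND b))
At a=0, b=0, c=0: circuit gives 1, formula gives 0.

No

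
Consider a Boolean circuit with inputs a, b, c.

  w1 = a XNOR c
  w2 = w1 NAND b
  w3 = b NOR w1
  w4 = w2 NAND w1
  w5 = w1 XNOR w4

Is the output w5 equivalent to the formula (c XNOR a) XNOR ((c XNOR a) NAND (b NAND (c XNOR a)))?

Yes

w1 = a XNOR c
w2 = w1 NAND b = (a XNOR c) NAND b
w4 = w2 NAND w1 = ((a XNOR c) NAND b) NAND (a XNOR c)
w5 = w1 XNOR w4 = (a XNOR c) XNOR (((a XNOR c) NAND b) NAND (a XNOR c))
At a=0, b=0, c=0: circuit gives 0, formula gives 0.
At a=0, b=1, c=0: circuit gives 1, formula gives 1.
Agrees on all 8 inputs.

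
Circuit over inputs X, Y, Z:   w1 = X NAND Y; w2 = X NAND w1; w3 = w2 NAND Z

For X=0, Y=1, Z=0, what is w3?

w1 = 0 NAND 1 = 1
w2 = 0 NAND 1 = 1
w3 = 1 NAND 0 = 1

1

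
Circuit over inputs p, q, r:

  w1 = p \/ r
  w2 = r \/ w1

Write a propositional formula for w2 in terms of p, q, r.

w1 = p \/ r
w2 = r \/ w1 = r \/ (p \/ r)

r \/ (p \/ r)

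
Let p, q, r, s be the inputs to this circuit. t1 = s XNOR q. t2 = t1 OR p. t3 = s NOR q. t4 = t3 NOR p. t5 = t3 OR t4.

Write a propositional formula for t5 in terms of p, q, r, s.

t3 = s NOR q
t4 = t3 NOR p = (s NOR q) NOR p
t5 = t3 OR t4 = (s NOR q) OR ((s NOR q) NOR p)

(s NOR q) OR ((s NOR q) NOR p)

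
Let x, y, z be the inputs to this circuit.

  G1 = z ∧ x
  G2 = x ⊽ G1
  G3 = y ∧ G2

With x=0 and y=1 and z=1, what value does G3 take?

1

G1 = 1 ∧ 0 = 0
G2 = 0 ⊽ 0 = 1
G3 = 1 ∧ 1 = 1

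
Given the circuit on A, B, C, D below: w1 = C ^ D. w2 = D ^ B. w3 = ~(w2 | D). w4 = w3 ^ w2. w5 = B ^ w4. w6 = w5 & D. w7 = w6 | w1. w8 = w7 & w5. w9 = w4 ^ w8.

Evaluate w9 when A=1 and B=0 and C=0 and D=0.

w1 = 0 ^ 0 = 0
w2 = 0 ^ 0 = 0
w3 = ~(0 | 0) = 1
w4 = 1 ^ 0 = 1
w5 = 0 ^ 1 = 1
w6 = 1 & 0 = 0
w7 = 0 | 0 = 0
w8 = 0 & 1 = 0
w9 = 1 ^ 0 = 1

1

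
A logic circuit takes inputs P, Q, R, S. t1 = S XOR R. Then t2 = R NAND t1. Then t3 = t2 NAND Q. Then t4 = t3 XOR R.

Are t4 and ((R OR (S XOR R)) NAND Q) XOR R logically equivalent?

No

t1 = S XOR R
t2 = R NAND t1 = R NAND (S XOR R)
t3 = t2 NAND Q = (R NAND (S XOR R)) NAND Q
t4 = t3 XOR R = ((R NAND (S XOR R)) NAND Q) XOR R
At P=0, Q=1, R=0, S=0: circuit gives 0, formula gives 1.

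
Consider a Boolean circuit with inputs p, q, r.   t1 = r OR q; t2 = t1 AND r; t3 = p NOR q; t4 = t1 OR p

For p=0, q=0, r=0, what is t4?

t1 = 0 OR 0 = 0
t4 = 0 OR 0 = 0

0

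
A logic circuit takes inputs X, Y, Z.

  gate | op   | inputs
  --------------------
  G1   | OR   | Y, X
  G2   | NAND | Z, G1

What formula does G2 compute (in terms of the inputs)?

Z NAND (Y OR X)

G1 = Y OR X
G2 = Z NAND G1 = Z NAND (Y OR X)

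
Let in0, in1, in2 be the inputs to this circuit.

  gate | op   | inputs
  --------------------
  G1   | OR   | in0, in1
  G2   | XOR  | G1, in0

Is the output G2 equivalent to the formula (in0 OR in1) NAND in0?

G1 = in0 OR in1
G2 = G1 XOR in0 = (in0 OR in1) XOR in0
At in0=0, in1=0, in2=0: circuit gives 0, formula gives 1.

No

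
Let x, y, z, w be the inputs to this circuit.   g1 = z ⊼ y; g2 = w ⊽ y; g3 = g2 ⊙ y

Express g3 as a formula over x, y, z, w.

(w ⊽ y) ⊙ y

g2 = w ⊽ y
g3 = g2 ⊙ y = (w ⊽ y) ⊙ y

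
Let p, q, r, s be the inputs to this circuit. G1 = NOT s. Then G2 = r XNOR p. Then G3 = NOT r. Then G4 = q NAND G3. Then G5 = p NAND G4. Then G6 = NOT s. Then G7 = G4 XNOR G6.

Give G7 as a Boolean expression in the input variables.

(q NAND NOT r) XNOR NOT s

G3 = NOT r
G4 = q NAND G3 = q NAND NOT r
G6 = NOT s
G7 = G4 XNOR G6 = (q NAND NOT r) XNOR NOT s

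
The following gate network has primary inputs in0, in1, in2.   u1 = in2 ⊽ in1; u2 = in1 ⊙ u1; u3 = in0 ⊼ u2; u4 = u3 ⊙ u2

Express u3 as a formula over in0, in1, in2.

in0 ⊼ (in1 ⊙ (in2 ⊽ in1))

u1 = in2 ⊽ in1
u2 = in1 ⊙ u1 = in1 ⊙ (in2 ⊽ in1)
u3 = in0 ⊼ u2 = in0 ⊼ (in1 ⊙ (in2 ⊽ in1))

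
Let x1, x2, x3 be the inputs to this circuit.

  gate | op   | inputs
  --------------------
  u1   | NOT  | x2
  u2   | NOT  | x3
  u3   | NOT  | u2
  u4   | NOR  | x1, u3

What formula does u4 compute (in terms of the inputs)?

x1 NOR NOT NOT x3

u2 = NOT x3
u3 = NOT u2 = NOT NOT x3
u4 = x1 NOR u3 = x1 NOR NOT NOT x3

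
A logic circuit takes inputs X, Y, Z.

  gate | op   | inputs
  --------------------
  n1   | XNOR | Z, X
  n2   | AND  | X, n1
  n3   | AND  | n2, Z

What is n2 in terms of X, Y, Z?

X AND (Z XNOR X)

n1 = Z XNOR X
n2 = X AND n1 = X AND (Z XNOR X)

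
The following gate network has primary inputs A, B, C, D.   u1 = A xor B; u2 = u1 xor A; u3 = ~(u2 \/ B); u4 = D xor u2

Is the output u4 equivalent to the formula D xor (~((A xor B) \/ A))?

No

u1 = A xor B
u2 = u1 xor A = (A xor B) xor A
u4 = D xor u2 = D xor ((A xor B) xor A)
At A=0, B=0, C=0, D=0: circuit gives 0, formula gives 1.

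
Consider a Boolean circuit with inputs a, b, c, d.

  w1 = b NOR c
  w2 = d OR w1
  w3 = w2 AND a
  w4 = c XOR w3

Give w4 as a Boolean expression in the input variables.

c XOR ((d OR (b NOR c)) AND a)

w1 = b NOR c
w2 = d OR w1 = d OR (b NOR c)
w3 = w2 AND a = (d OR (b NOR c)) AND a
w4 = c XOR w3 = c XOR ((d OR (b NOR c)) AND a)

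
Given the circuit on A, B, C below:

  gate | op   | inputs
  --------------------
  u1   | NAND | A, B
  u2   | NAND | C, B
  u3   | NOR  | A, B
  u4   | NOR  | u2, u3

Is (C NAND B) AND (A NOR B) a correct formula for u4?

No

u2 = C NAND B
u3 = A NOR B
u4 = u2 NOR u3 = (C NAND B) NOR (A NOR B)
At A=0, B=0, C=0: circuit gives 0, formula gives 1.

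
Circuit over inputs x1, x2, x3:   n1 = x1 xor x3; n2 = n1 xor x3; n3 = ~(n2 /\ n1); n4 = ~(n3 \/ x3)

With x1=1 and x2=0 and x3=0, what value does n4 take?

n1 = 1 xor 0 = 1
n2 = 1 xor 0 = 1
n3 = ~(1 /\ 1) = 0
n4 = ~(0 \/ 0) = 1

1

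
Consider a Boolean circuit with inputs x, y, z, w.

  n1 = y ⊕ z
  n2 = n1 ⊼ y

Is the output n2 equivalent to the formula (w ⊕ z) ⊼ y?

No

n1 = y ⊕ z
n2 = n1 ⊼ y = (y ⊕ z) ⊼ y
At x=0, y=1, z=0, w=0: circuit gives 0, formula gives 1.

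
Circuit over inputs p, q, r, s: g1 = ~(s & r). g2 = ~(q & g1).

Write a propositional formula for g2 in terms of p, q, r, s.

~(q & (~(s & r)))

g1 = ~(s & r)
g2 = ~(q & g1) = ~(q & (~(s & r)))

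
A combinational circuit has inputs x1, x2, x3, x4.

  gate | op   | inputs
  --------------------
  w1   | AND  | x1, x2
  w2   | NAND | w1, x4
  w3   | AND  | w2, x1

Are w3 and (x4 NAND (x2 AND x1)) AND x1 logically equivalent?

w1 = x1 AND x2
w2 = w1 NAND x4 = (x1 AND x2) NAND x4
w3 = w2 AND x1 = ((x1 AND x2) NAND x4) AND x1
At x1=0, x2=0, x3=0, x4=0: circuit gives 0, formula gives 0.
At x1=1, x2=0, x3=0, x4=0: circuit gives 1, formula gives 1.
Agrees on all 16 inputs.

Yes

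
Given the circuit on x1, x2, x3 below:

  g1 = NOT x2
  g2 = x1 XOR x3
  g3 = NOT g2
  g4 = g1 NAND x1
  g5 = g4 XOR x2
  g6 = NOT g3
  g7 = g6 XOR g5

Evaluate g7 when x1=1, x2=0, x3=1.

0

g1 = NOT 0 = 1
g2 = 1 XOR 1 = 0
g3 = NOT 0 = 1
g4 = 1 NAND 1 = 0
g5 = 0 XOR 0 = 0
g6 = NOT 1 = 0
g7 = 0 XOR 0 = 0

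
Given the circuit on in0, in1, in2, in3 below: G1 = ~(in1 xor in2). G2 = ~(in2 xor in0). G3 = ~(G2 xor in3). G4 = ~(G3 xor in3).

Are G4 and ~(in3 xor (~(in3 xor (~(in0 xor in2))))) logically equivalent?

G2 = ~(in2 xor in0)
G3 = ~(G2 xor in3) = ~((~(in2 xor in0)) xor in3)
G4 = ~(G3 xor in3) = ~((~((~(in2 xor in0)) xor in3)) xor in3)
At in0=0, in1=0, in2=1, in3=0: circuit gives 0, formula gives 0.
At in0=0, in1=0, in2=0, in3=0: circuit gives 1, formula gives 1.
Agrees on all 16 inputs.

Yes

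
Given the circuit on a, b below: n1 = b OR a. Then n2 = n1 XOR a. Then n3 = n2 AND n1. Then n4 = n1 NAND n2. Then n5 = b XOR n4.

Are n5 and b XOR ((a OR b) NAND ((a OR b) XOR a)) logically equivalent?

Yes

n1 = b OR a
n2 = n1 XOR a = (b OR a) XOR a
n4 = n1 NAND n2 = (b OR a) NAND ((b OR a) XOR a)
n5 = b XOR n4 = b XOR ((b OR a) NAND ((b OR a) XOR a))
At a=1, b=1: circuit gives 0, formula gives 0.
At a=0, b=0: circuit gives 1, formula gives 1.
Agrees on all 4 inputs.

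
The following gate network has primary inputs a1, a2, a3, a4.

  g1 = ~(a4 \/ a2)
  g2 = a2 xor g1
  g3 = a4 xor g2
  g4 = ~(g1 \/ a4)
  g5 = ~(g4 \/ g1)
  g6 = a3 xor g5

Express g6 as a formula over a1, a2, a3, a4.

a3 xor (~((~((~(a4 \/ a2)) \/ a4)) \/ (~(a4 \/ a2))))

g1 = ~(a4 \/ a2)
g4 = ~(g1 \/ a4) = ~((~(a4 \/ a2)) \/ a4)
g5 = ~(g4 \/ g1) = ~((~((~(a4 \/ a2)) \/ a4)) \/ (~(a4 \/ a2)))
g6 = a3 xor g5 = a3 xor (~((~((~(a4 \/ a2)) \/ a4)) \/ (~(a4 \/ a2))))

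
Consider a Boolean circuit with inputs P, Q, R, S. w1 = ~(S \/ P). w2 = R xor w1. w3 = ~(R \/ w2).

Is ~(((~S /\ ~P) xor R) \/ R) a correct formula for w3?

w1 = ~(S \/ P)
w2 = R xor w1 = R xor (~(S \/ P))
w3 = ~(R \/ w2) = ~(R \/ (R xor (~(S \/ P))))
At P=0, Q=0, R=0, S=0: circuit gives 0, formula gives 0.
At P=0, Q=0, R=0, S=1: circuit gives 1, formula gives 1.
Agrees on all 16 inputs.

Yes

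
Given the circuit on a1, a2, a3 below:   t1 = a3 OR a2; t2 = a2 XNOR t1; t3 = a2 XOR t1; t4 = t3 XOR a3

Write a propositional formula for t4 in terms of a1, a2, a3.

(a2 XOR (a3 OR a2)) XOR a3

t1 = a3 OR a2
t3 = a2 XOR t1 = a2 XOR (a3 OR a2)
t4 = t3 XOR a3 = (a2 XOR (a3 OR a2)) XOR a3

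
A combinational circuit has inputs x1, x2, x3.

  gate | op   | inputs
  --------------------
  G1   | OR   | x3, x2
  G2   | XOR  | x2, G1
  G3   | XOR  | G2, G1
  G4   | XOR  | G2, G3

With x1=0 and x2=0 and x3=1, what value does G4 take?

1

G1 = 1 OR 0 = 1
G2 = 0 XOR 1 = 1
G3 = 1 XOR 1 = 0
G4 = 1 XOR 0 = 1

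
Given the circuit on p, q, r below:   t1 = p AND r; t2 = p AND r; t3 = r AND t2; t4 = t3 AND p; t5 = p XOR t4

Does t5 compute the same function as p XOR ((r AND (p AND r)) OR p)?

No

t2 = p AND r
t3 = r AND t2 = r AND (p AND r)
t4 = t3 AND p = (r AND (p AND r)) AND p
t5 = p XOR t4 = p XOR ((r AND (p AND r)) AND p)
At p=1, q=0, r=0: circuit gives 1, formula gives 0.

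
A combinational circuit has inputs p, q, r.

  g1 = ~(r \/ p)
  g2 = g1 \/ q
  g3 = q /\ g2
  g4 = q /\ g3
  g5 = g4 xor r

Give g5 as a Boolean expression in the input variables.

g1 = ~(r \/ p)
g2 = g1 \/ q = (~(r \/ p)) \/ q
g3 = q /\ g2 = q /\ ((~(r \/ p)) \/ q)
g4 = q /\ g3 = q /\ (q /\ ((~(r \/ p)) \/ q))
g5 = g4 xor r = (q /\ (q /\ ((~(r \/ p)) \/ q))) xor r

(q /\ (q /\ ((~(r \/ p)) \/ q))) xor r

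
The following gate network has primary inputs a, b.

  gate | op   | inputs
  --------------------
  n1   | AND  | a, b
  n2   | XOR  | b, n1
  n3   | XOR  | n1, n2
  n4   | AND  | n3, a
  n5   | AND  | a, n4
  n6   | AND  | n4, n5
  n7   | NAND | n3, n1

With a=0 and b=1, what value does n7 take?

n1 = 0 AND 1 = 0
n2 = 1 XOR 0 = 1
n3 = 0 XOR 1 = 1
n7 = 1 NAND 0 = 1

1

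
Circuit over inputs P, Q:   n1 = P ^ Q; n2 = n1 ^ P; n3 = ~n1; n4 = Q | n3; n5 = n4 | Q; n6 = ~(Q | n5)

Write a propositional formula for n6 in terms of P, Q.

n1 = P ^ Q
n3 = ~n1 = ~(P ^ Q)
n4 = Q | n3 = Q | ~(P ^ Q)
n5 = n4 | Q = (Q | ~(P ^ Q)) | Q
n6 = ~(Q | n5) = ~(Q | ((Q | ~(P ^ Q)) | Q))

~(Q | ((Q | ~(P ^ Q)) | Q))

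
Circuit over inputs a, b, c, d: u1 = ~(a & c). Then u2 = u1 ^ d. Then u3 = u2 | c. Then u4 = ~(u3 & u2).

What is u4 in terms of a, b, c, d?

~((((~(a & c)) ^ d) | c) & ((~(a & c)) ^ d))

u1 = ~(a & c)
u2 = u1 ^ d = (~(a & c)) ^ d
u3 = u2 | c = ((~(a & c)) ^ d) | c
u4 = ~(u3 & u2) = ~((((~(a & c)) ^ d) | c) & ((~(a & c)) ^ d))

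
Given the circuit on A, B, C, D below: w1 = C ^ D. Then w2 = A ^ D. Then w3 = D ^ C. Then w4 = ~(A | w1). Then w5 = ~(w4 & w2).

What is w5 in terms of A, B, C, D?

w1 = C ^ D
w2 = A ^ D
w4 = ~(A | w1) = ~(A | (C ^ D))
w5 = ~(w4 & w2) = ~((~(A | (C ^ D))) & (A ^ D))

~((~(A | (C ^ D))) & (A ^ D))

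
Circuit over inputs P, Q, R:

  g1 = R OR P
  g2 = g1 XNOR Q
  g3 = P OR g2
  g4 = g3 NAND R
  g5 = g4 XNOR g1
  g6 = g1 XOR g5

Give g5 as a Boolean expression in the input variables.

((P OR ((R OR P) XNOR Q)) NAND R) XNOR (R OR P)

g1 = R OR P
g2 = g1 XNOR Q = (R OR P) XNOR Q
g3 = P OR g2 = P OR ((R OR P) XNOR Q)
g4 = g3 NAND R = (P OR ((R OR P) XNOR Q)) NAND R
g5 = g4 XNOR g1 = ((P OR ((R OR P) XNOR Q)) NAND R) XNOR (R OR P)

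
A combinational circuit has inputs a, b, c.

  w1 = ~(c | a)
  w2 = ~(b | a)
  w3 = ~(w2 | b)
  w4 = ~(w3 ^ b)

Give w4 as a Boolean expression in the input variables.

w2 = ~(b | a)
w3 = ~(w2 | b) = ~((~(b | a)) | b)
w4 = ~(w3 ^ b) = ~((~((~(b | a)) | b)) ^ b)

~((~((~(b | a)) | b)) ^ b)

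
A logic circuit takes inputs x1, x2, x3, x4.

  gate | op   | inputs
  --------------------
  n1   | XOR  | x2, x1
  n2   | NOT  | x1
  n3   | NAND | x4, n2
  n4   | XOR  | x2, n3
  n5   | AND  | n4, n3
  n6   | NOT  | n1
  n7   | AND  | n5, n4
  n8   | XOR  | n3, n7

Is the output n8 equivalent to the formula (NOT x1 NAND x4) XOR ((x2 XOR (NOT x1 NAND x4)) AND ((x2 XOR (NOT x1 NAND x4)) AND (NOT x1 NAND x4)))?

Yes

n2 = NOT x1
n3 = x4 NAND n2 = x4 NAND NOT x1
n4 = x2 XOR n3 = x2 XOR (x4 NAND NOT x1)
n5 = n4 AND n3 = (x2 XOR (x4 NAND NOT x1)) AND (x4 NAND NOT x1)
n7 = n5 AND n4 = ((x2 XOR (x4 NAND NOT x1)) AND (x4 NAND NOT x1)) AND (x2 XOR (x4 NAND NOT x1))
n8 = n3 XOR n7 = (x4 NAND NOT x1) XOR (((x2 XOR (x4 NAND NOT x1)) AND (x4 NAND NOT x1)) AND (x2 XOR (x4 NAND NOT x1)))
At x1=0, x2=0, x3=0, x4=0: circuit gives 0, formula gives 0.
At x1=0, x2=1, x3=0, x4=0: circuit gives 1, formula gives 1.
Agrees on all 16 inputs.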